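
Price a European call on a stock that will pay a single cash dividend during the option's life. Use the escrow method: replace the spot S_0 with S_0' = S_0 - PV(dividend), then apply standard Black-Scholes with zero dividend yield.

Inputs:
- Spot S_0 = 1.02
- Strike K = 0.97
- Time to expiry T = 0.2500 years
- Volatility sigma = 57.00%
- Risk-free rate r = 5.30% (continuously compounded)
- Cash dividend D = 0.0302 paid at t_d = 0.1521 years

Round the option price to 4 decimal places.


PV(D) = D * exp(-r * t_d) = 0.0302 * 0.99197111 = 0.02995753
S_0' = S_0 - PV(D) = 1.0200 - 0.02995753 = 0.99004247
d1 = (ln(S_0'/K) + (r + sigma^2/2)*T) / (sigma*sqrt(T)) = 0.26075183
d2 = d1 - sigma*sqrt(T) = -0.02424817
exp(-rT) = 0.98683739
N(d1) = 0.60285805; N(d2) = 0.49032733
C = S_0' * N(d1) - K * exp(-rT) * N(d2) = 0.99004247 * 0.60285805 - 0.9700 * 0.98683739 * 0.49032733 = 0.1275

Answer: Price = 0.1275


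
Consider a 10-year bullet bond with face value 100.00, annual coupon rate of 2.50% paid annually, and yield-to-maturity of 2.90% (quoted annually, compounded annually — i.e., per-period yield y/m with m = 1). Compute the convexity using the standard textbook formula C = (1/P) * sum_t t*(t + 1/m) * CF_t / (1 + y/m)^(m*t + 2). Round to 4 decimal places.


Coupon per period c = face * coupon_rate / m = 2.500000
Periods per year m = 1; per-period yield y/m = 0.029000
Number of cashflows N = 10
Cashflows (t years, CF_t, discount factor 1/(1+y/m)^(m*t), PV):
  t = 1.0000: CF_t = 2.500000, DF = 0.971817, PV = 2.429543
  t = 2.0000: CF_t = 2.500000, DF = 0.944429, PV = 2.361072
  t = 3.0000: CF_t = 2.500000, DF = 0.917812, PV = 2.294531
  t = 4.0000: CF_t = 2.500000, DF = 0.891946, PV = 2.229865
  t = 5.0000: CF_t = 2.500000, DF = 0.866808, PV = 2.167021
  t = 6.0000: CF_t = 2.500000, DF = 0.842379, PV = 2.105949
  t = 7.0000: CF_t = 2.500000, DF = 0.818639, PV = 2.046597
  t = 8.0000: CF_t = 2.500000, DF = 0.795567, PV = 1.988919
  t = 9.0000: CF_t = 2.500000, DF = 0.773146, PV = 1.932866
  t = 10.0000: CF_t = 102.500000, DF = 0.751357, PV = 77.014078
Price P = sum_t PV_t = 96.570439
Convexity numerator sum_t t*(t + 1/m) * CF_t / (1+y/m)^(m*t + 2):
  t = 1.0000: term = 4.589062
  t = 2.0000: term = 13.379188
  t = 3.0000: term = 26.004253
  t = 4.0000: term = 42.118971
  t = 5.0000: term = 61.397917
  t = 6.0000: term = 83.534581
  t = 7.0000: term = 108.240468
  t = 8.0000: term = 135.244234
  t = 9.0000: term = 164.290857
  t = 10.0000: term = 8000.774929
Convexity = (1/P) * sum = 8639.574461 / 96.570439 = 89.463966

Answer: Convexity = 89.4640


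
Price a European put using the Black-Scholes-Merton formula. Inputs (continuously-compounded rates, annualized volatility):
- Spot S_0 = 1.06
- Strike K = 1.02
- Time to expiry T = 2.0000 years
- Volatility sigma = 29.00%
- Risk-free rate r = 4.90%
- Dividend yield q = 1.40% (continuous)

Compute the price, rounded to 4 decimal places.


Answer: Price = 0.1113

Derivation:
d1 = (ln(S/K) + (r - q + 0.5*sigma^2) * T) / (sigma * sqrt(T)) = 0.46953422
d2 = d1 - sigma * sqrt(T) = 0.05941228
exp(-rT) = 0.90664890; exp(-qT) = 0.97238837
P = K * exp(-rT) * N(-d2) - S_0 * exp(-qT) * N(-d1)
N(-d1) = 0.31934392; N(-d2) = 0.47631186
P = 1.0200 * 0.90664890 * 0.47631186 - 1.0600 * 0.97238837 * 0.31934392 = 0.1113


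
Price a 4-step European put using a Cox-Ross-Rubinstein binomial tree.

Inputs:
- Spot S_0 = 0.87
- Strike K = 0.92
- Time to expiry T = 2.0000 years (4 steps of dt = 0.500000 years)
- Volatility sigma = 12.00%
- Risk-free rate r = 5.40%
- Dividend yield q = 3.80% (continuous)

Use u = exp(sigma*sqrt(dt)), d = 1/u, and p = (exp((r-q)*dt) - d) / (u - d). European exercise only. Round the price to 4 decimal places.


Answer: Price = V(0,0) = 0.0677

Derivation:
dt = T/N = 0.500000
u = exp(sigma*sqrt(dt)) = 1.088557; d = 1/u = 0.918647
p = (exp((r-q)*dt) - d) / (u - d) = 0.526072
Discount per step: exp(-r*dt) = 0.973361
Stock lattice S(k, i) with i counting down-moves:
  k=0: S(0,0) = 0.8700
  k=1: S(1,0) = 0.9470; S(1,1) = 0.7992
  k=2: S(2,0) = 1.0309; S(2,1) = 0.8700; S(2,2) = 0.7342
  k=3: S(3,0) = 1.1222; S(3,1) = 0.9470; S(3,2) = 0.7992; S(3,3) = 0.6745
  k=4: S(4,0) = 1.2216; S(4,1) = 1.0309; S(4,2) = 0.8700; S(4,3) = 0.7342; S(4,4) = 0.6196
Terminal payoffs V(N, i) = max(K - S_T, 0):
  V(4,0) = 0.000000; V(4,1) = 0.000000; V(4,2) = 0.050000; V(4,3) = 0.185796; V(4,4) = 0.300395
Backward induction: V(k, i) = exp(-r*dt) * [p * V(k+1, i) + (1-p) * V(k+1, i+1)].
  V(3,0) = exp(-r*dt) * [p*0.000000 + (1-p)*0.000000] = 0.000000
  V(3,1) = exp(-r*dt) * [p*0.000000 + (1-p)*0.050000] = 0.023065
  V(3,2) = exp(-r*dt) * [p*0.050000 + (1-p)*0.185796] = 0.111311
  V(3,3) = exp(-r*dt) * [p*0.185796 + (1-p)*0.300395] = 0.233711
  V(2,0) = exp(-r*dt) * [p*0.000000 + (1-p)*0.023065] = 0.010640
  V(2,1) = exp(-r*dt) * [p*0.023065 + (1-p)*0.111311] = 0.063159
  V(2,2) = exp(-r*dt) * [p*0.111311 + (1-p)*0.233711] = 0.164809
  V(1,0) = exp(-r*dt) * [p*0.010640 + (1-p)*0.063159] = 0.034584
  V(1,1) = exp(-r*dt) * [p*0.063159 + (1-p)*0.164809] = 0.108368
  V(0,0) = exp(-r*dt) * [p*0.034584 + (1-p)*0.108368] = 0.067699


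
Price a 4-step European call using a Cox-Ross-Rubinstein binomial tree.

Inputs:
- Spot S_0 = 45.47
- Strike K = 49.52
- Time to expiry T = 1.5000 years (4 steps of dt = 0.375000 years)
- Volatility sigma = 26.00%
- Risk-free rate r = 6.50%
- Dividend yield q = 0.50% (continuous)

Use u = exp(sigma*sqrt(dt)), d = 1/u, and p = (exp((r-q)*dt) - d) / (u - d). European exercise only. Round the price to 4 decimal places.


Answer: Price = V(0,0) = 5.9541

Derivation:
dt = T/N = 0.375000
u = exp(sigma*sqrt(dt)) = 1.172592; d = 1/u = 0.852811
p = (exp((r-q)*dt) - d) / (u - d) = 0.531438
Discount per step: exp(-r*dt) = 0.975920
Stock lattice S(k, i) with i counting down-moves:
  k=0: S(0,0) = 45.4700
  k=1: S(1,0) = 53.3178; S(1,1) = 38.7773
  k=2: S(2,0) = 62.5200; S(2,1) = 45.4700; S(2,2) = 33.0698
  k=3: S(3,0) = 73.3105; S(3,1) = 53.3178; S(3,2) = 38.7773; S(3,3) = 28.2023
  k=4: S(4,0) = 85.9633; S(4,1) = 62.5200; S(4,2) = 45.4700; S(4,3) = 33.0698; S(4,4) = 24.0512
Terminal payoffs V(N, i) = max(S_T - K, 0):
  V(4,0) = 36.443269; V(4,1) = 12.999996; V(4,2) = 0.000000; V(4,3) = 0.000000; V(4,4) = 0.000000
Backward induction: V(k, i) = exp(-r*dt) * [p * V(k+1, i) + (1-p) * V(k+1, i+1)].
  V(3,0) = exp(-r*dt) * [p*36.443269 + (1-p)*12.999996] = 24.845587
  V(3,1) = exp(-r*dt) * [p*12.999996 + (1-p)*0.000000] = 6.742327
  V(3,2) = exp(-r*dt) * [p*0.000000 + (1-p)*0.000000] = 0.000000
  V(3,3) = exp(-r*dt) * [p*0.000000 + (1-p)*0.000000] = 0.000000
  V(2,0) = exp(-r*dt) * [p*24.845587 + (1-p)*6.742327] = 15.969057
  V(2,1) = exp(-r*dt) * [p*6.742327 + (1-p)*0.000000] = 3.496845
  V(2,2) = exp(-r*dt) * [p*0.000000 + (1-p)*0.000000] = 0.000000
  V(1,0) = exp(-r*dt) * [p*15.969057 + (1-p)*3.496845] = 9.881237
  V(1,1) = exp(-r*dt) * [p*3.496845 + (1-p)*0.000000] = 1.813606
  V(0,0) = exp(-r*dt) * [p*9.881237 + (1-p)*1.813606] = 5.954135


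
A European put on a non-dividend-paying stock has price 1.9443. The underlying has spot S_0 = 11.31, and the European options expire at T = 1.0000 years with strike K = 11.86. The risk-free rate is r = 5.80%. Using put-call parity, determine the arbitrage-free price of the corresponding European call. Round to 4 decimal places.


Put-call parity: C - P = S_0 * exp(-qT) - K * exp(-rT).
S_0 * exp(-qT) = 11.3100 * 1.00000000 = 11.31000000
K * exp(-rT) = 11.8600 * 0.94364995 = 11.19168838
C = P + S*exp(-qT) - K*exp(-rT)
C = 1.9443 + 11.31000000 - 11.19168838 = 2.0626

Answer: Call price = 2.0626


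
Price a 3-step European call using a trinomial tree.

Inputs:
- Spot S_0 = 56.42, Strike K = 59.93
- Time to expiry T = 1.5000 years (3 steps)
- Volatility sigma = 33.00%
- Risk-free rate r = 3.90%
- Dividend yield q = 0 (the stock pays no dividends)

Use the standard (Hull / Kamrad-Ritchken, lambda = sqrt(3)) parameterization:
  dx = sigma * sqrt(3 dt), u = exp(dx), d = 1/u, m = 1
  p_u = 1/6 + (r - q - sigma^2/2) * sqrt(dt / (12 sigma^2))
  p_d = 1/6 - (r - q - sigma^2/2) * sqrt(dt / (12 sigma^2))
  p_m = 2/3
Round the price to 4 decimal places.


dt = T/N = 0.500000; dx = sigma*sqrt(3*dt) = 0.404166
u = exp(dx) = 1.498052; d = 1/u = 0.667533
p_u = 0.157110, p_m = 0.666667, p_d = 0.176223
Discount per step: exp(-r*dt) = 0.980689
Stock lattice S(k, j) with j the centered position index:
  k=0: S(0,+0) = 56.4200
  k=1: S(1,-1) = 37.6622; S(1,+0) = 56.4200; S(1,+1) = 84.5201
  k=2: S(2,-2) = 25.1408; S(2,-1) = 37.6622; S(2,+0) = 56.4200; S(2,+1) = 84.5201; S(2,+2) = 126.6155
  k=3: S(3,-3) = 16.7823; S(3,-2) = 25.1408; S(3,-1) = 37.6622; S(3,+0) = 56.4200; S(3,+1) = 84.5201; S(3,+2) = 126.6155; S(3,+3) = 189.6767
Terminal payoffs V(N, j) = max(S_T - K, 0):
  V(3,-3) = 0.000000; V(3,-2) = 0.000000; V(3,-1) = 0.000000; V(3,+0) = 0.000000; V(3,+1) = 24.590112; V(3,+2) = 66.685549; V(3,+3) = 129.746716
Backward induction: V(k, j) = exp(-r*dt) * [p_u * V(k+1, j+1) + p_m * V(k+1, j) + p_d * V(k+1, j-1)]
  V(2,-2) = exp(-r*dt) * [p_u*0.000000 + p_m*0.000000 + p_d*0.000000] = 0.000000
  V(2,-1) = exp(-r*dt) * [p_u*0.000000 + p_m*0.000000 + p_d*0.000000] = 0.000000
  V(2,+0) = exp(-r*dt) * [p_u*24.590112 + p_m*0.000000 + p_d*0.000000] = 3.788746
  V(2,+1) = exp(-r*dt) * [p_u*66.685549 + p_m*24.590112 + p_d*0.000000] = 26.351474
  V(2,+2) = exp(-r*dt) * [p_u*129.746716 + p_m*66.685549 + p_d*24.590112] = 67.839041
  V(1,-1) = exp(-r*dt) * [p_u*3.788746 + p_m*0.000000 + p_d*0.000000] = 0.583755
  V(1,+0) = exp(-r*dt) * [p_u*26.351474 + p_m*3.788746 + p_d*0.000000] = 6.537183
  V(1,+1) = exp(-r*dt) * [p_u*67.839041 + p_m*26.351474 + p_d*3.788746] = 28.335538
  V(0,+0) = exp(-r*dt) * [p_u*28.335538 + p_m*6.537183 + p_d*0.583755] = 8.740672

Answer: Price = V(0,0) = 8.7407


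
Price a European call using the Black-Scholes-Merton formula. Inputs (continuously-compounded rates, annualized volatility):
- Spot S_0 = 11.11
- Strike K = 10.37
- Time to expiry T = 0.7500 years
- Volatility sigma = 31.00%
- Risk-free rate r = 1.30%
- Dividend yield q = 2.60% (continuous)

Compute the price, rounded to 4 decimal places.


d1 = (ln(S/K) + (r - q + 0.5*sigma^2) * T) / (sigma * sqrt(T)) = 0.35466471
d2 = d1 - sigma * sqrt(T) = 0.08619684
exp(-rT) = 0.99029738; exp(-qT) = 0.98068890
C = S_0 * exp(-qT) * N(d1) - K * exp(-rT) * N(d2)
N(d1) = 0.63857960; N(d2) = 0.53434503
C = 11.1100 * 0.98068890 * 0.63857960 - 10.3700 * 0.99029738 * 0.53434503 = 1.4702

Answer: Price = 1.4702


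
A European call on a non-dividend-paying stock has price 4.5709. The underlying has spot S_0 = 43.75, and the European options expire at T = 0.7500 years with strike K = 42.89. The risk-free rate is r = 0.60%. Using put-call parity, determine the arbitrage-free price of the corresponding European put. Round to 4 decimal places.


Answer: Put price = 3.5183

Derivation:
Put-call parity: C - P = S_0 * exp(-qT) - K * exp(-rT).
S_0 * exp(-qT) = 43.7500 * 1.00000000 = 43.75000000
K * exp(-rT) = 42.8900 * 0.99551011 = 42.69742861
P = C - S*exp(-qT) + K*exp(-rT)
P = 4.5709 - 43.75000000 + 42.69742861 = 3.5183


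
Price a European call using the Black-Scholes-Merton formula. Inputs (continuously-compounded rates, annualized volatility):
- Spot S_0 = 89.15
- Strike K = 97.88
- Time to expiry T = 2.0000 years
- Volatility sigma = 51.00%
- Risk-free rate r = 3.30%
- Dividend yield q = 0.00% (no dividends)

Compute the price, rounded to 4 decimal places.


Answer: Price = 24.2338

Derivation:
d1 = (ln(S/K) + (r - q + 0.5*sigma^2) * T) / (sigma * sqrt(T)) = 0.32260444
d2 = d1 - sigma * sqrt(T) = -0.39864447
exp(-rT) = 0.93613086; exp(-qT) = 1.00000000
C = S_0 * exp(-qT) * N(d1) - K * exp(-rT) * N(d2)
N(d1) = 0.62650259; N(d2) = 0.34507759
C = 89.1500 * 1.00000000 * 0.62650259 - 97.8800 * 0.93613086 * 0.34507759 = 24.2338


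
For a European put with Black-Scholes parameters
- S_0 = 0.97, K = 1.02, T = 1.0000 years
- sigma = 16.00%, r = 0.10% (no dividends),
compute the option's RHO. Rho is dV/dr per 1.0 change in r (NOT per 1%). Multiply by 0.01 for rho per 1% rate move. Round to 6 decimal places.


d1 = -0.2278864674; d2 = -0.3878864674
phi(d1) = 0.3887166316; exp(-qT) = 1.0000000000; exp(-rT) = 0.9990004998
N(-d2) = 0.6509499735
Rho = -K*T*exp(-rT)*N(-d2) = -1.0200 * 1.0000 * 0.9990004998 * 0.6509499735 = -0.663305

Answer: Rho = -0.663305


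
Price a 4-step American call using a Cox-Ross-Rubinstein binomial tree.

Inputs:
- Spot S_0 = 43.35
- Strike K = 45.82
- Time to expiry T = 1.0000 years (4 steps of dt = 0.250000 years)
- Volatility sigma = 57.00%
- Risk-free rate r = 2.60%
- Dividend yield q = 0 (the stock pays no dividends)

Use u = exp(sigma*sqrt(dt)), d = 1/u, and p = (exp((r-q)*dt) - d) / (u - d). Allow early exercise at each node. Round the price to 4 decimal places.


dt = T/N = 0.250000
u = exp(sigma*sqrt(dt)) = 1.329762; d = 1/u = 0.752014
p = (exp((r-q)*dt) - d) / (u - d) = 0.440516
Discount per step: exp(-r*dt) = 0.993521
Stock lattice S(k, i) with i counting down-moves:
  k=0: S(0,0) = 43.3500
  k=1: S(1,0) = 57.6452; S(1,1) = 32.5998
  k=2: S(2,0) = 76.6544; S(2,1) = 43.3500; S(2,2) = 24.5155
  k=3: S(3,0) = 101.9321; S(3,1) = 57.6452; S(3,2) = 32.5998; S(3,3) = 18.4360
  k=4: S(4,0) = 135.5454; S(4,1) = 76.6544; S(4,2) = 43.3500; S(4,3) = 24.5155; S(4,4) = 13.8642
Terminal payoffs V(N, i) = max(S_T - K, 0):
  V(4,0) = 89.725409; V(4,1) = 30.834377; V(4,2) = 0.000000; V(4,3) = 0.000000; V(4,4) = 0.000000
Backward induction: V(k, i) = exp(-r*dt) * [p * V(k+1, i) + (1-p) * V(k+1, i+1)]; then take max(V_cont, immediate exercise) for American.
  V(3,0) = exp(-r*dt) * [p*89.725409 + (1-p)*30.834377] = 56.408944; exercise = 56.112079; V(3,0) = max -> 56.408944
  V(3,1) = exp(-r*dt) * [p*30.834377 + (1-p)*0.000000] = 13.495021; exercise = 11.825184; V(3,1) = max -> 13.495021
  V(3,2) = exp(-r*dt) * [p*0.000000 + (1-p)*0.000000] = 0.000000; exercise = 0.000000; V(3,2) = max -> 0.000000
  V(3,3) = exp(-r*dt) * [p*0.000000 + (1-p)*0.000000] = 0.000000; exercise = 0.000000; V(3,3) = max -> 0.000000
  V(2,0) = exp(-r*dt) * [p*56.408944 + (1-p)*13.495021] = 32.189362; exercise = 30.834377; V(2,0) = max -> 32.189362
  V(2,1) = exp(-r*dt) * [p*13.495021 + (1-p)*0.000000] = 5.906252; exercise = 0.000000; V(2,1) = max -> 5.906252
  V(2,2) = exp(-r*dt) * [p*0.000000 + (1-p)*0.000000] = 0.000000; exercise = 0.000000; V(2,2) = max -> 0.000000
  V(1,0) = exp(-r*dt) * [p*32.189362 + (1-p)*5.906252] = 17.371092; exercise = 11.825184; V(1,0) = max -> 17.371092
  V(1,1) = exp(-r*dt) * [p*5.906252 + (1-p)*0.000000] = 2.584939; exercise = 0.000000; V(1,1) = max -> 2.584939
  V(0,0) = exp(-r*dt) * [p*17.371092 + (1-p)*2.584939] = 9.039522; exercise = 0.000000; V(0,0) = max -> 9.039522

Answer: Price = V(0,0) = 9.0395


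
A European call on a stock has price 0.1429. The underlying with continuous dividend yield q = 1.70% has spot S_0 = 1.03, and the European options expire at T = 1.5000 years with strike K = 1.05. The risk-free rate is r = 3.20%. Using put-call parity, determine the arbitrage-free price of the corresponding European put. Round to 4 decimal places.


Answer: Put price = 0.1396

Derivation:
Put-call parity: C - P = S_0 * exp(-qT) - K * exp(-rT).
S_0 * exp(-qT) = 1.0300 * 0.97482238 = 1.00406705
K * exp(-rT) = 1.0500 * 0.95313379 = 1.00079048
P = C - S*exp(-qT) + K*exp(-rT)
P = 0.1429 - 1.00406705 + 1.00079048 = 0.1396


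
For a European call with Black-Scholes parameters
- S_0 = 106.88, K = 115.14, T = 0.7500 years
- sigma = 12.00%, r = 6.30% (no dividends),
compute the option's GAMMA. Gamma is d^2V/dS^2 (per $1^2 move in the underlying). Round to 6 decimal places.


d1 = -0.2096942861; d2 = -0.3136173346
phi(d1) = 0.3902669136; exp(-qT) = 1.0000000000; exp(-rT) = 0.9538489056
Gamma = exp(-qT) * phi(d1) / (S * sigma * sqrt(T)) = 1.0000000000 * 0.3902669136 / (106.8800 * 0.1200 * 0.8660254038) = 0.035136

Answer: Gamma = 0.035136


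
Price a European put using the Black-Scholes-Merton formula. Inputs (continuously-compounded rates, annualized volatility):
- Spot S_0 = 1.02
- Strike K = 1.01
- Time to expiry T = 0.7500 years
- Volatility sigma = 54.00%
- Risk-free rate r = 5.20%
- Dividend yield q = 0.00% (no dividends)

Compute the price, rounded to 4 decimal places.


Answer: Price = 0.1608

Derivation:
d1 = (ln(S/K) + (r - q + 0.5*sigma^2) * T) / (sigma * sqrt(T)) = 0.33828940
d2 = d1 - sigma * sqrt(T) = -0.12936432
exp(-rT) = 0.96175071; exp(-qT) = 1.00000000
P = K * exp(-rT) * N(-d2) - S_0 * exp(-qT) * N(-d1)
N(-d1) = 0.36757255; N(-d2) = 0.55146531
P = 1.0100 * 0.96175071 * 0.55146531 - 1.0200 * 1.00000000 * 0.36757255 = 0.1608


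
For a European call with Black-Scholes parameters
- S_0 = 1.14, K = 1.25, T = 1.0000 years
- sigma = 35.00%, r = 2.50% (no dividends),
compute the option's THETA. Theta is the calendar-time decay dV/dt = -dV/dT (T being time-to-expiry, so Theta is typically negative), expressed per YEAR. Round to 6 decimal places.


Answer: Theta = -0.090456

Derivation:
d1 = -0.0167579683; d2 = -0.3667579683
phi(d1) = 0.3988862670; exp(-qT) = 1.0000000000; exp(-rT) = 0.9753099120
Theta = -S*exp(-qT)*phi(d1)*sigma/(2*sqrt(T)) - r*K*exp(-rT)*N(d2) + q*S*exp(-qT)*N(d1)
N(d1) = 0.4933148508; N(d2) = 0.3568997812; sqrt(T) = 1.0000000000
Term 1 = -1.1400 * 1.0000000000 * 0.3988862670 * 0.3500 / (2 * 1.0000000000) = -0.0795778103
Term 2 = -0.0250 * 1.2500 * 0.9753099120 * 0.3568997812 = -0.0108777467
Term 3 = 0 (no dividend yield, q = 0)
Theta = -0.0795778103 + (-0.0108777467) + (0.0000000000) = -0.090456


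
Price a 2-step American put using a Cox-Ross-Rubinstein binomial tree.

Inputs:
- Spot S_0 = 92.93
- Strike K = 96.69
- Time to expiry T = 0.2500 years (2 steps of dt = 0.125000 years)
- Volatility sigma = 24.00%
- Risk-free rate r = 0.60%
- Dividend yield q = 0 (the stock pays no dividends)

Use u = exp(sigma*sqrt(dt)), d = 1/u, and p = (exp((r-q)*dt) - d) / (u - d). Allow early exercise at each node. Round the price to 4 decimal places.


dt = T/N = 0.125000
u = exp(sigma*sqrt(dt)) = 1.088557; d = 1/u = 0.918647
p = (exp((r-q)*dt) - d) / (u - d) = 0.483215
Discount per step: exp(-r*dt) = 0.999250
Stock lattice S(k, i) with i counting down-moves:
  k=0: S(0,0) = 92.9300
  k=1: S(1,0) = 101.1596; S(1,1) = 85.3699
  k=2: S(2,0) = 110.1180; S(2,1) = 92.9300; S(2,2) = 78.4249
Terminal payoffs V(N, i) = max(K - S_T, 0):
  V(2,0) = 0.000000; V(2,1) = 3.760000; V(2,2) = 18.265146
Backward induction: V(k, i) = exp(-r*dt) * [p * V(k+1, i) + (1-p) * V(k+1, i+1)]; then take max(V_cont, immediate exercise) for American.
  V(1,0) = exp(-r*dt) * [p*0.000000 + (1-p)*3.760000] = 1.941654; exercise = 0.000000; V(1,0) = max -> 1.941654
  V(1,1) = exp(-r*dt) * [p*3.760000 + (1-p)*18.265146] = 11.247599; exercise = 11.320089; V(1,1) = max -> 11.320089
  V(0,0) = exp(-r*dt) * [p*1.941654 + (1-p)*11.320089] = 6.783196; exercise = 3.760000; V(0,0) = max -> 6.783196

Answer: Price = V(0,0) = 6.7832


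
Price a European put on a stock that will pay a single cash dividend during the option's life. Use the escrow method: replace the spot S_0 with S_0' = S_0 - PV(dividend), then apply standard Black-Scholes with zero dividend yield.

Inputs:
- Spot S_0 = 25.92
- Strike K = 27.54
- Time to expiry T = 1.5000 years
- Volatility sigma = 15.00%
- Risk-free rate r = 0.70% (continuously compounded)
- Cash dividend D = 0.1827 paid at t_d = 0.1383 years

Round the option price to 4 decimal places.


PV(D) = D * exp(-r * t_d) = 0.1827 * 0.99903237 = 0.18252321
S_0' = S_0 - PV(D) = 25.9200 - 0.18252321 = 25.73747679
d1 = (ln(S_0'/K) + (r + sigma^2/2)*T) / (sigma*sqrt(T)) = -0.21945427
d2 = d1 - sigma*sqrt(T) = -0.40316600
exp(-rT) = 0.98955493
N(-d1) = 0.58685190; N(-d2) = 0.65658694
P = K * exp(-rT) * N(-d2) - S_0' * N(-d1) = 27.5400 * 0.98955493 * 0.65658694 - 25.73747679 * 0.58685190 = 2.7894

Answer: Price = 2.7894


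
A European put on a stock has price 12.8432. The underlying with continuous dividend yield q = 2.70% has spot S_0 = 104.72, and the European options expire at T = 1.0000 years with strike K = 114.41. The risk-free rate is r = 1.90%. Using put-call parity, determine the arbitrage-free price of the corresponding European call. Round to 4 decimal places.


Put-call parity: C - P = S_0 * exp(-qT) - K * exp(-rT).
S_0 * exp(-qT) = 104.7200 * 0.97336124 = 101.93038921
K * exp(-rT) = 114.4100 * 0.98117936 = 112.25673083
C = P + S*exp(-qT) - K*exp(-rT)
C = 12.8432 + 101.93038921 - 112.25673083 = 2.5169

Answer: Call price = 2.5169


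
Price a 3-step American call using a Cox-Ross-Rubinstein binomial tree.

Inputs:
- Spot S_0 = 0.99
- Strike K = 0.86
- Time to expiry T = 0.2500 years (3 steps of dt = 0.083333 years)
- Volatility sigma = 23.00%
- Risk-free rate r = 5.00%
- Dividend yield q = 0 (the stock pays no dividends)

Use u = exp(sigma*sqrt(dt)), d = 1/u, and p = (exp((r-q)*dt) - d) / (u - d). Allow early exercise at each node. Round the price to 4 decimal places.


dt = T/N = 0.083333
u = exp(sigma*sqrt(dt)) = 1.068649; d = 1/u = 0.935761
p = (exp((r-q)*dt) - d) / (u - d) = 0.514827
Discount per step: exp(-r*dt) = 0.995842
Stock lattice S(k, i) with i counting down-moves:
  k=0: S(0,0) = 0.9900
  k=1: S(1,0) = 1.0580; S(1,1) = 0.9264
  k=2: S(2,0) = 1.1306; S(2,1) = 0.9900; S(2,2) = 0.8669
  k=3: S(3,0) = 1.2082; S(3,1) = 1.0580; S(3,2) = 0.9264; S(3,3) = 0.8112
Terminal payoffs V(N, i) = max(S_T - K, 0):
  V(3,0) = 0.348205; V(3,1) = 0.197963; V(3,2) = 0.066403; V(3,3) = 0.000000
Backward induction: V(k, i) = exp(-r*dt) * [p * V(k+1, i) + (1-p) * V(k+1, i+1)]; then take max(V_cont, immediate exercise) for American.
  V(2,0) = exp(-r*dt) * [p*0.348205 + (1-p)*0.197963] = 0.274167; exercise = 0.270591; V(2,0) = max -> 0.274167
  V(2,1) = exp(-r*dt) * [p*0.197963 + (1-p)*0.066403] = 0.133576; exercise = 0.130000; V(2,1) = max -> 0.133576
  V(2,2) = exp(-r*dt) * [p*0.066403 + (1-p)*0.000000] = 0.034044; exercise = 0.006892; V(2,2) = max -> 0.034044
  V(1,0) = exp(-r*dt) * [p*0.274167 + (1-p)*0.133576] = 0.205099; exercise = 0.197963; V(1,0) = max -> 0.205099
  V(1,1) = exp(-r*dt) * [p*0.133576 + (1-p)*0.034044] = 0.084931; exercise = 0.066403; V(1,1) = max -> 0.084931
  V(0,0) = exp(-r*dt) * [p*0.205099 + (1-p)*0.084931] = 0.146187; exercise = 0.130000; V(0,0) = max -> 0.146187

Answer: Price = V(0,0) = 0.1462


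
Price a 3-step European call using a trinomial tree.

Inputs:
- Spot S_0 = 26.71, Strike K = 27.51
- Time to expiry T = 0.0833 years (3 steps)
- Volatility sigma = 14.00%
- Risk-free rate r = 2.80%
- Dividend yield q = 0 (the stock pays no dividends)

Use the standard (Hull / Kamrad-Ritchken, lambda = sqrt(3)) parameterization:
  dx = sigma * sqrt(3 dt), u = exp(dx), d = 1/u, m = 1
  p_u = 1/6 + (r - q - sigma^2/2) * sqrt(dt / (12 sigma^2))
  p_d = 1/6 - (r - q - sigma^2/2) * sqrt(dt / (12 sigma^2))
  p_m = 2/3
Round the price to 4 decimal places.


Answer: Price = V(0,0) = 0.1737

Derivation:
dt = T/N = 0.027767; dx = sigma*sqrt(3*dt) = 0.040406
u = exp(dx) = 1.041234; d = 1/u = 0.960399
p_u = 0.172920, p_m = 0.666667, p_d = 0.160413
Discount per step: exp(-r*dt) = 0.999223
Stock lattice S(k, j) with j the centered position index:
  k=0: S(0,+0) = 26.7100
  k=1: S(1,-1) = 25.6523; S(1,+0) = 26.7100; S(1,+1) = 27.8114
  k=2: S(2,-2) = 24.6364; S(2,-1) = 25.6523; S(2,+0) = 26.7100; S(2,+1) = 27.8114; S(2,+2) = 28.9581
  k=3: S(3,-3) = 23.6608; S(3,-2) = 24.6364; S(3,-1) = 25.6523; S(3,+0) = 26.7100; S(3,+1) = 27.8114; S(3,+2) = 28.9581; S(3,+3) = 30.1522
Terminal payoffs V(N, j) = max(S_T - K, 0):
  V(3,-3) = 0.000000; V(3,-2) = 0.000000; V(3,-1) = 0.000000; V(3,+0) = 0.000000; V(3,+1) = 0.301357; V(3,+2) = 1.448127; V(3,+3) = 2.642183
Backward induction: V(k, j) = exp(-r*dt) * [p_u * V(k+1, j+1) + p_m * V(k+1, j) + p_d * V(k+1, j-1)]
  V(2,-2) = exp(-r*dt) * [p_u*0.000000 + p_m*0.000000 + p_d*0.000000] = 0.000000
  V(2,-1) = exp(-r*dt) * [p_u*0.000000 + p_m*0.000000 + p_d*0.000000] = 0.000000
  V(2,+0) = exp(-r*dt) * [p_u*0.301357 + p_m*0.000000 + p_d*0.000000] = 0.052070
  V(2,+1) = exp(-r*dt) * [p_u*1.448127 + p_m*0.301357 + p_d*0.000000] = 0.450964
  V(2,+2) = exp(-r*dt) * [p_u*2.642183 + p_m*1.448127 + p_d*0.301357] = 1.469503
  V(1,-1) = exp(-r*dt) * [p_u*0.052070 + p_m*0.000000 + p_d*0.000000] = 0.008997
  V(1,+0) = exp(-r*dt) * [p_u*0.450964 + p_m*0.052070 + p_d*0.000000] = 0.112607
  V(1,+1) = exp(-r*dt) * [p_u*1.469503 + p_m*0.450964 + p_d*0.052070] = 0.562664
  V(0,+0) = exp(-r*dt) * [p_u*0.562664 + p_m*0.112607 + p_d*0.008997] = 0.173675


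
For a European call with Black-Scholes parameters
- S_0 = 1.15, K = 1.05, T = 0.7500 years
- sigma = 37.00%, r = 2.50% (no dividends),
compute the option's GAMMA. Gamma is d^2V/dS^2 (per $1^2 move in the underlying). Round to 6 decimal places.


d1 = 0.5026357710; d2 = 0.1822063716
phi(d1) = 0.3516004292; exp(-qT) = 1.0000000000; exp(-rT) = 0.9814246877
Gamma = exp(-qT) * phi(d1) / (S * sigma * sqrt(T)) = 1.0000000000 * 0.3516004292 / (1.1500 * 0.3700 * 0.8660254038) = 0.954156

Answer: Gamma = 0.954156


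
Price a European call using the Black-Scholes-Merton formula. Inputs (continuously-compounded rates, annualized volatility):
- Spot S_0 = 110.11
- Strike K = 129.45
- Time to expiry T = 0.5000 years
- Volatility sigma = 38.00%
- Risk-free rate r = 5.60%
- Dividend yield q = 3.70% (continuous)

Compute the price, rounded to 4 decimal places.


Answer: Price = 5.5508

Derivation:
d1 = (ln(S/K) + (r - q + 0.5*sigma^2) * T) / (sigma * sqrt(T)) = -0.43250685
d2 = d1 - sigma * sqrt(T) = -0.70120743
exp(-rT) = 0.97238837; exp(-qT) = 0.98167007
C = S_0 * exp(-qT) * N(d1) - K * exp(-rT) * N(d2)
N(d1) = 0.33268654; N(d2) = 0.24158679
C = 110.1100 * 0.98167007 * 0.33268654 - 129.4500 * 0.97238837 * 0.24158679 = 5.5508


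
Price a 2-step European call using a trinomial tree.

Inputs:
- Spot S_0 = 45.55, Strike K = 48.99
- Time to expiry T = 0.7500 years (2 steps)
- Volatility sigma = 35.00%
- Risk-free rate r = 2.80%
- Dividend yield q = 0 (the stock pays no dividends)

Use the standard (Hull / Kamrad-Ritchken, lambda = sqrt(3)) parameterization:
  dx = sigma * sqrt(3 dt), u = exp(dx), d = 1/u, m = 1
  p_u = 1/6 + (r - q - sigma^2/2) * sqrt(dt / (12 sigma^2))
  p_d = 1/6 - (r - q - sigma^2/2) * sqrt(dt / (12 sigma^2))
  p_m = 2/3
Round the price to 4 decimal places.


Answer: Price = V(0,0) = 4.3610

Derivation:
dt = T/N = 0.375000; dx = sigma*sqrt(3*dt) = 0.371231
u = exp(dx) = 1.449518; d = 1/u = 0.689885
p_u = 0.149873, p_m = 0.666667, p_d = 0.183460
Discount per step: exp(-r*dt) = 0.989555
Stock lattice S(k, j) with j the centered position index:
  k=0: S(0,+0) = 45.5500
  k=1: S(1,-1) = 31.4242; S(1,+0) = 45.5500; S(1,+1) = 66.0255
  k=2: S(2,-2) = 21.6791; S(2,-1) = 31.4242; S(2,+0) = 45.5500; S(2,+1) = 66.0255; S(2,+2) = 95.7052
Terminal payoffs V(N, j) = max(S_T - K, 0):
  V(2,-2) = 0.000000; V(2,-1) = 0.000000; V(2,+0) = 0.000000; V(2,+1) = 17.035543; V(2,+2) = 46.715211
Backward induction: V(k, j) = exp(-r*dt) * [p_u * V(k+1, j+1) + p_m * V(k+1, j) + p_d * V(k+1, j-1)]
  V(1,-1) = exp(-r*dt) * [p_u*0.000000 + p_m*0.000000 + p_d*0.000000] = 0.000000
  V(1,+0) = exp(-r*dt) * [p_u*17.035543 + p_m*0.000000 + p_d*0.000000] = 2.526498
  V(1,+1) = exp(-r*dt) * [p_u*46.715211 + p_m*17.035543 + p_d*0.000000] = 18.166617
  V(0,+0) = exp(-r*dt) * [p_u*18.166617 + p_m*2.526498 + p_d*0.000000] = 4.360984


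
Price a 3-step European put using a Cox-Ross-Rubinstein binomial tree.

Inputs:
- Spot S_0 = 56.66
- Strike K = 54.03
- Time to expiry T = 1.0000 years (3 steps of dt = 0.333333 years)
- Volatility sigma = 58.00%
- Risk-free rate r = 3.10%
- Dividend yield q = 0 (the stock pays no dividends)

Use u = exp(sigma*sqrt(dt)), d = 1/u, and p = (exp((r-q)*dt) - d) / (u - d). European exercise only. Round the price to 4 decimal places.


dt = T/N = 0.333333
u = exp(sigma*sqrt(dt)) = 1.397749; d = 1/u = 0.715436
p = (exp((r-q)*dt) - d) / (u - d) = 0.432281
Discount per step: exp(-r*dt) = 0.989720
Stock lattice S(k, i) with i counting down-moves:
  k=0: S(0,0) = 56.6600
  k=1: S(1,0) = 79.1965; S(1,1) = 40.5366
  k=2: S(2,0) = 110.6968; S(2,1) = 56.6600; S(2,2) = 29.0013
  k=3: S(3,0) = 154.7263; S(3,1) = 79.1965; S(3,2) = 40.5366; S(3,3) = 20.7486
Terminal payoffs V(N, i) = max(K - S_T, 0):
  V(3,0) = 0.000000; V(3,1) = 0.000000; V(3,2) = 13.493397; V(3,3) = 33.281395
Backward induction: V(k, i) = exp(-r*dt) * [p * V(k+1, i) + (1-p) * V(k+1, i+1)].
  V(2,0) = exp(-r*dt) * [p*0.000000 + (1-p)*0.000000] = 0.000000
  V(2,1) = exp(-r*dt) * [p*0.000000 + (1-p)*13.493397] = 7.581709
  V(2,2) = exp(-r*dt) * [p*13.493397 + (1-p)*33.281395] = 24.473220
  V(1,0) = exp(-r*dt) * [p*0.000000 + (1-p)*7.581709] = 4.260032
  V(1,1) = exp(-r*dt) * [p*7.581709 + (1-p)*24.473220] = 16.994819
  V(0,0) = exp(-r*dt) * [p*4.260032 + (1-p)*16.994819] = 11.371697

Answer: Price = V(0,0) = 11.3717


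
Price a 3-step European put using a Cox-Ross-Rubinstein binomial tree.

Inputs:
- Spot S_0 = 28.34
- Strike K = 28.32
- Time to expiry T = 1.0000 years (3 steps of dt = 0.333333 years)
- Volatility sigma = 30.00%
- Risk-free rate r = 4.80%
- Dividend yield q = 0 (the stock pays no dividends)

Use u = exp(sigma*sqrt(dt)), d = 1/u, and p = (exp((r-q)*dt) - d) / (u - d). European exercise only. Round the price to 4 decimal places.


dt = T/N = 0.333333
u = exp(sigma*sqrt(dt)) = 1.189110; d = 1/u = 0.840965
p = (exp((r-q)*dt) - d) / (u - d) = 0.503134
Discount per step: exp(-r*dt) = 0.984127
Stock lattice S(k, i) with i counting down-moves:
  k=0: S(0,0) = 28.3400
  k=1: S(1,0) = 33.6994; S(1,1) = 23.8330
  k=2: S(2,0) = 40.0723; S(2,1) = 28.3400; S(2,2) = 20.0427
  k=3: S(3,0) = 47.6503; S(3,1) = 33.6994; S(3,2) = 23.8330; S(3,3) = 16.8552
Terminal payoffs V(N, i) = max(K - S_T, 0):
  V(3,0) = 0.000000; V(3,1) = 0.000000; V(3,2) = 4.487048; V(3,3) = 11.464804
Backward induction: V(k, i) = exp(-r*dt) * [p * V(k+1, i) + (1-p) * V(k+1, i+1)].
  V(2,0) = exp(-r*dt) * [p*0.000000 + (1-p)*0.000000] = 0.000000
  V(2,1) = exp(-r*dt) * [p*0.000000 + (1-p)*4.487048] = 2.194073
  V(2,2) = exp(-r*dt) * [p*4.487048 + (1-p)*11.464804] = 7.827804
  V(1,0) = exp(-r*dt) * [p*0.000000 + (1-p)*2.194073] = 1.072856
  V(1,1) = exp(-r*dt) * [p*2.194073 + (1-p)*7.827804] = 4.914025
  V(0,0) = exp(-r*dt) * [p*1.072856 + (1-p)*4.914025] = 2.934079

Answer: Price = V(0,0) = 2.9341


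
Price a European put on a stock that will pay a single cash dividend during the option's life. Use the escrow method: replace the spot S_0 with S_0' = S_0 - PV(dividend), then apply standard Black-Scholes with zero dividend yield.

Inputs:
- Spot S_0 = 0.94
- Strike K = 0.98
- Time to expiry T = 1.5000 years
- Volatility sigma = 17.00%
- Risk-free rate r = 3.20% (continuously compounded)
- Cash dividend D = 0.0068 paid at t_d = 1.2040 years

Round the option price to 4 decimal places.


Answer: Price = 0.0777

Derivation:
PV(D) = D * exp(-r * t_d) = 0.0068 * 0.96220476 = 0.00654299
S_0' = S_0 - PV(D) = 0.9400 - 0.00654299 = 0.93345701
d1 = (ln(S_0'/K) + (r + sigma^2/2)*T) / (sigma*sqrt(T)) = 0.10094460
d2 = d1 - sigma*sqrt(T) = -0.10726203
exp(-rT) = 0.95313379
N(-d1) = 0.45979722; N(-d2) = 0.54270945
P = K * exp(-rT) * N(-d2) - S_0' * N(-d1) = 0.9800 * 0.95313379 * 0.54270945 - 0.93345701 * 0.45979722 = 0.0777


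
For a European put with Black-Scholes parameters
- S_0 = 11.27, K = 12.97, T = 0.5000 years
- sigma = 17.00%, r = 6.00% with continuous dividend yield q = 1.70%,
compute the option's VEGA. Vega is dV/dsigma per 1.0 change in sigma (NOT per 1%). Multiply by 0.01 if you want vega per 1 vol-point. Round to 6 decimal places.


d1 = -0.9298010798; d2 = -1.0500092326
phi(d1) = 0.2589284378; exp(-qT) = 0.9915360229; exp(-rT) = 0.9704455335
Vega = S * exp(-qT) * phi(d1) * sqrt(T) = 11.2700 * 0.9915360229 * 0.2589284378 * 0.7071067812 = 2.045960

Answer: Vega = 2.045960


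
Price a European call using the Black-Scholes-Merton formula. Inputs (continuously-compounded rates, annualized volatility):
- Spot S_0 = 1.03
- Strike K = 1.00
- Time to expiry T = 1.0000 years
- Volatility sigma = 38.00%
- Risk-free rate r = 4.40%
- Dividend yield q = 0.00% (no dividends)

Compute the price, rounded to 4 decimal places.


d1 = (ln(S/K) + (r - q + 0.5*sigma^2) * T) / (sigma * sqrt(T)) = 0.38357580
d2 = d1 - sigma * sqrt(T) = 0.00357580
exp(-rT) = 0.95695396; exp(-qT) = 1.00000000
C = S_0 * exp(-qT) * N(d1) - K * exp(-rT) * N(d2)
N(d1) = 0.64935356; N(d2) = 0.50142653
C = 1.0300 * 1.00000000 * 0.64935356 - 1.0000 * 0.95695396 * 0.50142653 = 0.1890

Answer: Price = 0.1890


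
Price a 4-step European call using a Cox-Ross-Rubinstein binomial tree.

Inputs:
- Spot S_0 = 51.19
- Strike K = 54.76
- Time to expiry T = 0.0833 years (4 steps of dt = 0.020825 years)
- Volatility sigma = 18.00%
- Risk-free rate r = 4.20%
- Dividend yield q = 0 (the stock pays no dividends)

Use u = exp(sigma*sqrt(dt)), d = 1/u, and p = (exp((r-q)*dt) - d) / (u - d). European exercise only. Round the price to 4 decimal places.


Answer: Price = V(0,0) = 0.1376

Derivation:
dt = T/N = 0.020825
u = exp(sigma*sqrt(dt)) = 1.026316; d = 1/u = 0.974359
p = (exp((r-q)*dt) - d) / (u - d) = 0.510348
Discount per step: exp(-r*dt) = 0.999126
Stock lattice S(k, i) with i counting down-moves:
  k=0: S(0,0) = 51.1900
  k=1: S(1,0) = 52.5371; S(1,1) = 49.8774
  k=2: S(2,0) = 53.9197; S(2,1) = 51.1900; S(2,2) = 48.5985
  k=3: S(3,0) = 55.3386; S(3,1) = 52.5371; S(3,2) = 49.8774; S(3,3) = 47.3524
  k=4: S(4,0) = 56.7949; S(4,1) = 53.9197; S(4,2) = 51.1900; S(4,3) = 48.5985; S(4,4) = 46.1382
Terminal payoffs V(N, i) = max(S_T - K, 0):
  V(4,0) = 2.034896; V(4,1) = 0.000000; V(4,2) = 0.000000; V(4,3) = 0.000000; V(4,4) = 0.000000
Backward induction: V(k, i) = exp(-r*dt) * [p * V(k+1, i) + (1-p) * V(k+1, i+1)].
  V(3,0) = exp(-r*dt) * [p*2.034896 + (1-p)*0.000000] = 1.037597
  V(3,1) = exp(-r*dt) * [p*0.000000 + (1-p)*0.000000] = 0.000000
  V(3,2) = exp(-r*dt) * [p*0.000000 + (1-p)*0.000000] = 0.000000
  V(3,3) = exp(-r*dt) * [p*0.000000 + (1-p)*0.000000] = 0.000000
  V(2,0) = exp(-r*dt) * [p*1.037597 + (1-p)*0.000000] = 0.529073
  V(2,1) = exp(-r*dt) * [p*0.000000 + (1-p)*0.000000] = 0.000000
  V(2,2) = exp(-r*dt) * [p*0.000000 + (1-p)*0.000000] = 0.000000
  V(1,0) = exp(-r*dt) * [p*0.529073 + (1-p)*0.000000] = 0.269775
  V(1,1) = exp(-r*dt) * [p*0.000000 + (1-p)*0.000000] = 0.000000
  V(0,0) = exp(-r*dt) * [p*0.269775 + (1-p)*0.000000] = 0.137559


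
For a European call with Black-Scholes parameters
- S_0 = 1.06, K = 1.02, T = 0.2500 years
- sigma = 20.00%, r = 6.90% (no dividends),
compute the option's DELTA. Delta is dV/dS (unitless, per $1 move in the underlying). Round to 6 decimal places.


Answer: Delta = 0.728129

Derivation:
d1 = 0.6071628083; d2 = 0.5071628083
phi(d1) = 0.3317870701; exp(-qT) = 1.0000000000; exp(-rT) = 0.9828979294
N(d1) = 0.7281285643
Delta = exp(-qT) * N(d1) = 1.0000000000 * 0.7281285643 = 0.728129


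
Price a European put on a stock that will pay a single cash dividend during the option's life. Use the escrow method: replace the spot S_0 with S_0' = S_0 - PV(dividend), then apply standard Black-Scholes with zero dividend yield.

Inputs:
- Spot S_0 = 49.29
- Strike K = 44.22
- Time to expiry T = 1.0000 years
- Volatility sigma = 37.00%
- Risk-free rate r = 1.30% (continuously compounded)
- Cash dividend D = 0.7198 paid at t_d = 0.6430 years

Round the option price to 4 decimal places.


PV(D) = D * exp(-r * t_d) = 0.7198 * 0.99167584 = 0.71380827
S_0' = S_0 - PV(D) = 49.2900 - 0.71380827 = 48.57619173
d1 = (ln(S_0'/K) + (r + sigma^2/2)*T) / (sigma*sqrt(T)) = 0.47407123
d2 = d1 - sigma*sqrt(T) = 0.10407123
exp(-rT) = 0.98708414
N(-d1) = 0.31772456; N(-d2) = 0.45855641
P = K * exp(-rT) * N(-d2) - S_0' * N(-d1) = 44.2200 * 0.98708414 * 0.45855641 - 48.57619173 * 0.31772456 = 4.5816

Answer: Price = 4.5816


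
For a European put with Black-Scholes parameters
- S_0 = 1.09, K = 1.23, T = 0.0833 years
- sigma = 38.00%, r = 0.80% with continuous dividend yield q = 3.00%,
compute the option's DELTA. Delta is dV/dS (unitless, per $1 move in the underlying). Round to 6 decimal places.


d1 = -1.0636446624; d2 = -1.1733192720
phi(d1) = 0.2265910298; exp(-qT) = 0.9975041199; exp(-rT) = 0.9993338220
N(-d1) = 0.8562551491
Delta = -exp(-qT) * N(-d1) = -0.9975041199 * 0.8562551491 = -0.854118

Answer: Delta = -0.854118


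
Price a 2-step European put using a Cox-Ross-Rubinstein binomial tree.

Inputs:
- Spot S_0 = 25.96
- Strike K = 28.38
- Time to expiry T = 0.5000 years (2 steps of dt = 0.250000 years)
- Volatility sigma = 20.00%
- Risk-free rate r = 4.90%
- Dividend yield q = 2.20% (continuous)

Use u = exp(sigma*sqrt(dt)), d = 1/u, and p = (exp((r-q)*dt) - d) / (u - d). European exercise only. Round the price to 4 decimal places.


Answer: Price = V(0,0) = 2.8578

Derivation:
dt = T/N = 0.250000
u = exp(sigma*sqrt(dt)) = 1.105171; d = 1/u = 0.904837
p = (exp((r-q)*dt) - d) / (u - d) = 0.508829
Discount per step: exp(-r*dt) = 0.987825
Stock lattice S(k, i) with i counting down-moves:
  k=0: S(0,0) = 25.9600
  k=1: S(1,0) = 28.6902; S(1,1) = 23.4896
  k=2: S(2,0) = 31.7076; S(2,1) = 25.9600; S(2,2) = 21.2543
Terminal payoffs V(N, i) = max(K - S_T, 0):
  V(2,0) = 0.000000; V(2,1) = 2.420000; V(2,2) = 7.125750
Backward induction: V(k, i) = exp(-r*dt) * [p * V(k+1, i) + (1-p) * V(k+1, i+1)].
  V(1,0) = exp(-r*dt) * [p*0.000000 + (1-p)*2.420000] = 1.174163
  V(1,1) = exp(-r*dt) * [p*2.420000 + (1-p)*7.125750] = 4.673724
  V(0,0) = exp(-r*dt) * [p*1.174163 + (1-p)*4.673724] = 2.857824


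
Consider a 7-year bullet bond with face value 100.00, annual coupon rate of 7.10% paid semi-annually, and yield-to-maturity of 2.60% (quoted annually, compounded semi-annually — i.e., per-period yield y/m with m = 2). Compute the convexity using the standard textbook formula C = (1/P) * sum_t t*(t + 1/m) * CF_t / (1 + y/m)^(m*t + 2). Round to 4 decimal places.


Answer: Convexity = 39.7532

Derivation:
Coupon per period c = face * coupon_rate / m = 3.550000
Periods per year m = 2; per-period yield y/m = 0.013000
Number of cashflows N = 14
Cashflows (t years, CF_t, discount factor 1/(1+y/m)^(m*t), PV):
  t = 0.5000: CF_t = 3.550000, DF = 0.987167, PV = 3.504442
  t = 1.0000: CF_t = 3.550000, DF = 0.974498, PV = 3.459469
  t = 1.5000: CF_t = 3.550000, DF = 0.961992, PV = 3.415073
  t = 2.0000: CF_t = 3.550000, DF = 0.949647, PV = 3.371247
  t = 2.5000: CF_t = 3.550000, DF = 0.937460, PV = 3.327983
  t = 3.0000: CF_t = 3.550000, DF = 0.925429, PV = 3.285275
  t = 3.5000: CF_t = 3.550000, DF = 0.913553, PV = 3.243114
  t = 4.0000: CF_t = 3.550000, DF = 0.901829, PV = 3.201495
  t = 4.5000: CF_t = 3.550000, DF = 0.890256, PV = 3.160409
  t = 5.0000: CF_t = 3.550000, DF = 0.878831, PV = 3.119851
  t = 5.5000: CF_t = 3.550000, DF = 0.867553, PV = 3.079814
  t = 6.0000: CF_t = 3.550000, DF = 0.856420, PV = 3.040290
  t = 6.5000: CF_t = 3.550000, DF = 0.845429, PV = 3.001273
  t = 7.0000: CF_t = 103.550000, DF = 0.834580, PV = 86.420718
Price P = sum_t PV_t = 128.630454
Convexity numerator sum_t t*(t + 1/m) * CF_t / (1+y/m)^(m*t + 2):
  t = 0.5000: term = 1.707537
  t = 1.0000: term = 5.056870
  t = 1.5000: term = 9.983950
  t = 2.0000: term = 16.426373
  t = 2.5000: term = 24.323356
  t = 3.0000: term = 33.615695
  t = 3.5000: term = 44.245732
  t = 4.0000: term = 56.157324
  t = 4.5000: term = 69.295809
  t = 5.0000: term = 83.607975
  t = 5.5000: term = 99.042023
  t = 6.0000: term = 115.547546
  t = 6.5000: term = 133.075489
  t = 7.0000: term = 4421.384464
Convexity = (1/P) * sum = 5113.470142 / 128.630454 = 39.753184


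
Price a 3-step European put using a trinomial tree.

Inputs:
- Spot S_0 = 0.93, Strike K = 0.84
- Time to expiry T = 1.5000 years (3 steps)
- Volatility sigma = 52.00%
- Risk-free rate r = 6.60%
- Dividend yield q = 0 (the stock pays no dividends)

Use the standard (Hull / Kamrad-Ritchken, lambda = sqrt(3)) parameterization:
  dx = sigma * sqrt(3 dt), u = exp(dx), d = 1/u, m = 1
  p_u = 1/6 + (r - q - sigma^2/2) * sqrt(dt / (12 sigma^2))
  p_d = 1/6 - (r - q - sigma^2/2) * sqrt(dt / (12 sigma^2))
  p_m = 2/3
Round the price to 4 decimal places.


dt = T/N = 0.500000; dx = sigma*sqrt(3*dt) = 0.636867
u = exp(dx) = 1.890549; d = 1/u = 0.528947
p_u = 0.139502, p_m = 0.666667, p_d = 0.193831
Discount per step: exp(-r*dt) = 0.967539
Stock lattice S(k, j) with j the centered position index:
  k=0: S(0,+0) = 0.9300
  k=1: S(1,-1) = 0.4919; S(1,+0) = 0.9300; S(1,+1) = 1.7582
  k=2: S(2,-2) = 0.2602; S(2,-1) = 0.4919; S(2,+0) = 0.9300; S(2,+1) = 1.7582; S(2,+2) = 3.3240
  k=3: S(3,-3) = 0.1376; S(3,-2) = 0.2602; S(3,-1) = 0.4919; S(3,+0) = 0.9300; S(3,+1) = 1.7582; S(3,+2) = 3.3240; S(3,+3) = 6.2842
Terminal payoffs V(N, j) = max(K - S_T, 0):
  V(3,-3) = 0.702368; V(3,-2) = 0.579800; V(3,-1) = 0.348079; V(3,+0) = 0.000000; V(3,+1) = 0.000000; V(3,+2) = 0.000000; V(3,+3) = 0.000000
Backward induction: V(k, j) = exp(-r*dt) * [p_u * V(k+1, j+1) + p_m * V(k+1, j) + p_d * V(k+1, j-1)]
  V(2,-2) = exp(-r*dt) * [p_u*0.348079 + p_m*0.579800 + p_d*0.702368] = 0.552689
  V(2,-1) = exp(-r*dt) * [p_u*0.000000 + p_m*0.348079 + p_d*0.579800] = 0.333255
  V(2,+0) = exp(-r*dt) * [p_u*0.000000 + p_m*0.000000 + p_d*0.348079] = 0.065278
  V(2,+1) = exp(-r*dt) * [p_u*0.000000 + p_m*0.000000 + p_d*0.000000] = 0.000000
  V(2,+2) = exp(-r*dt) * [p_u*0.000000 + p_m*0.000000 + p_d*0.000000] = 0.000000
  V(1,-1) = exp(-r*dt) * [p_u*0.065278 + p_m*0.333255 + p_d*0.552689] = 0.327420
  V(1,+0) = exp(-r*dt) * [p_u*0.000000 + p_m*0.065278 + p_d*0.333255] = 0.104605
  V(1,+1) = exp(-r*dt) * [p_u*0.000000 + p_m*0.000000 + p_d*0.065278] = 0.012242
  V(0,+0) = exp(-r*dt) * [p_u*0.012242 + p_m*0.104605 + p_d*0.327420] = 0.130529

Answer: Price = V(0,0) = 0.1305
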